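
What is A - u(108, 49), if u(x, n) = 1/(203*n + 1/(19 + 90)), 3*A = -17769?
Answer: -6421858861/1084224 ≈ -5923.0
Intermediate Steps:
A = -5923 (A = (⅓)*(-17769) = -5923)
u(x, n) = 1/(1/109 + 203*n) (u(x, n) = 1/(203*n + 1/109) = 1/(1/109 + 203*n))
A - u(108, 49) = -5923 - 109/(1 + 22127*49) = -5923 - 109/(1 + 1084223) = -5923 - 109/1084224 = -6421858861/1084224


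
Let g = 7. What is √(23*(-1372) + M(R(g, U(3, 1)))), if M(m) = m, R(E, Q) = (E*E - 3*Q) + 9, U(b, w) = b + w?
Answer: I*√31510 ≈ 177.51*I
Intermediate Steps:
R(E, Q) = 9 + E² - 3*Q (R(E, Q) = (E² - 3*Q) + 9 = 9 + E² - 3*Q)
√(23*(-1372) + M(R(g, U(3, 1)))) = √(23*(-1372) + (9 + 7² - 3*(3 + 1))) = √(-31556 + (9 + 49 - 3*4)) = √(-31556 + (9 + 49 - 12)) = √(-31556 + 46) = √(-31510) = I*√31510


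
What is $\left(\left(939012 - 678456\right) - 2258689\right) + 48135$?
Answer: $-1949998$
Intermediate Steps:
$\left(\left(939012 - 678456\right) - 2258689\right) + 48135 = \left(260556 - 2258689\right) + 48135 = -1998133 + 48135 = -1949998$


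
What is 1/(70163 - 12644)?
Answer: 1/57519 ≈ 1.7386e-5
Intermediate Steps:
1/(70163 - 12644) = 1/57519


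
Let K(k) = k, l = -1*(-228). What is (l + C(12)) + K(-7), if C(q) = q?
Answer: 233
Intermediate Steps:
l = 228
(l + C(12)) + K(-7) = (228 + 12) - 7 = 240 - 7 = 233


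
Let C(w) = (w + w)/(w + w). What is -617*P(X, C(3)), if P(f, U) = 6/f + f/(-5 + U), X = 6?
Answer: 617/2 ≈ 308.50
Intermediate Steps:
C(w) = 1 (C(w) = (2*w)/((2*w)) = (2*w)*(1/(2*w)) = 1)
-617*P(X, C(3)) = -617*(-30 + 6² + 6*1)/(6*(-5 + 1)) = -617*(-30 + 36 + 6)/(6*(-4)) = -617*(-1)*12/(6*4) = -617*(-½) = 617/2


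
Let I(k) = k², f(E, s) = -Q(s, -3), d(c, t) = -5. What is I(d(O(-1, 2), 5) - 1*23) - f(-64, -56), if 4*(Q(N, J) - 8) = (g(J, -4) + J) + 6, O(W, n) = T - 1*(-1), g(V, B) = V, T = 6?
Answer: 792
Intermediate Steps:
O(W, n) = 7 (O(W, n) = 6 - 1*(-1) = 6 + 1 = 7)
Q(N, J) = 19/2 + J/2 (Q(N, J) = 8 + ((J + J) + 6)/4 = 8 + (2*J + 6)/4 = 8 + (6 + 2*J)/4 = 8 + (3/2 + J/2) = 19/2 + J/2)
f(E, s) = -8 (f(E, s) = -(19/2 + (½)*(-3)) = -(19/2 - 3/2) = -1*8 = -8)
I(d(O(-1, 2), 5) - 1*23) - f(-64, -56) = (-5 - 1*23)² - 1*(-8) = (-5 - 23)² + 8 = (-28)² + 8 = 784 + 8 = 792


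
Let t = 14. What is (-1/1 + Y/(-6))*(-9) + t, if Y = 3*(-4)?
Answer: 5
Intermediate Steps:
Y = -12
(-1/1 + Y/(-6))*(-9) + t = (-1/1 - 12/(-6))*(-9) + 14 = (-1*1 - 12*(-1/6))*(-9) + 14 = (-1 + 2)*(-9) + 14 = 1*(-9) + 14 = -9 + 14 = 5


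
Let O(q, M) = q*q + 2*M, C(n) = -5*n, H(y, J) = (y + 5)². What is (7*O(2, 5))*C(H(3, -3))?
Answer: -31360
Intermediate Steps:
H(y, J) = (5 + y)²
O(q, M) = q² + 2*M
(7*O(2, 5))*C(H(3, -3)) = (7*(2² + 2*5))*(-5*(5 + 3)²) = (7*(4 + 10))*(-5*8²) = (7*14)*(-5*64) = 98*(-320) = -31360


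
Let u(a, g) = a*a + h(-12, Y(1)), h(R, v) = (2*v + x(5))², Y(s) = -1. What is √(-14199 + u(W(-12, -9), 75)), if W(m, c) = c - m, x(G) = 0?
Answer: I*√14186 ≈ 119.1*I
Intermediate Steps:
h(R, v) = 4*v² (h(R, v) = (2*v + 0)² = (2*v)² = 4*v²)
u(a, g) = 4 + a² (u(a, g) = a*a + 4*(-1)² = a² + 4*1 = a² + 4 = 4 + a²)
√(-14199 + u(W(-12, -9), 75)) = √(-14199 + (4 + (-9 - 1*(-12))²)) = √(-14199 + (4 + (-9 + 12)²)) = √(-14199 + (4 + 3²)) = √(-14199 + (4 + 9)) = √(-14199 + 13) = √(-14186) = I*√14186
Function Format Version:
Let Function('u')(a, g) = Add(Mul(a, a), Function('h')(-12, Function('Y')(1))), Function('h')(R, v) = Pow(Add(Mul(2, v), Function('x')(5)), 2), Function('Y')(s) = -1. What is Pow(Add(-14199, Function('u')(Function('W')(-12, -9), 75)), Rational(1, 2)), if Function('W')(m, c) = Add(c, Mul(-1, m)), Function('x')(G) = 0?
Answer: Mul(I, Pow(14186, Rational(1, 2))) ≈ Mul(119.10, I)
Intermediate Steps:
Function('h')(R, v) = Mul(4, Pow(v, 2)) (Function('h')(R, v) = Pow(Add(Mul(2, v), 0), 2) = Pow(Mul(2, v), 2) = Mul(4, Pow(v, 2)))
Function('u')(a, g) = Add(4, Pow(a, 2)) (Function('u')(a, g) = Add(Mul(a, a), Mul(4, Pow(-1, 2))) = Add(Pow(a, 2), Mul(4, 1)) = Add(Pow(a, 2), 4) = Add(4, Pow(a, 2)))
Pow(Add(-14199, Function('u')(Function('W')(-12, -9), 75)), Rational(1, 2)) = Pow(Add(-14199, Add(4, Pow(Add(-9, Mul(-1, -12)), 2))), Rational(1, 2)) = Pow(Add(-14199, Add(4, Pow(Add(-9, 12), 2))), Rational(1, 2)) = Pow(Add(-14199, Add(4, Pow(3, 2))), Rational(1, 2)) = Pow(Add(-14199, Add(4, 9)), Rational(1, 2)) = Pow(Add(-14199, 13), Rational(1, 2)) = Pow(-14186, Rational(1, 2)) = Mul(I, Pow(14186, Rational(1, 2)))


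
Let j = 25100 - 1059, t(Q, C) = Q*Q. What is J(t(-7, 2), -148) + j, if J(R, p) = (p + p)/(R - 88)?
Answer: 937895/39 ≈ 24049.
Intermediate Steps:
t(Q, C) = Q²
j = 24041
J(R, p) = 2*p/(-88 + R) (J(R, p) = (2*p)/(-88 + R) = 2*p/(-88 + R))
J(t(-7, 2), -148) + j = 2*(-148)/(-88 + (-7)²) + 24041 = 2*(-148)/(-88 + 49) + 24041 = 2*(-148)/(-39) + 24041 = 2*(-148)*(-1/39) + 24041 = 296/39 + 24041 = 937895/39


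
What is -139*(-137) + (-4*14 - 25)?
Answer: 18962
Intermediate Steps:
-139*(-137) + (-4*14 - 25) = 19043 + (-56 - 25) = 19043 - 81 = 18962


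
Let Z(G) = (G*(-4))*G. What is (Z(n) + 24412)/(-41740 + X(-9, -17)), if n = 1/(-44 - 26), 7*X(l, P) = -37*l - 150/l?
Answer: -89714097/153210925 ≈ -0.58556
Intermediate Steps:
X(l, P) = -150/(7*l) - 37*l/7 (X(l, P) = (-37*l - 150/l)/7 = (-150/l - 37*l)/7 = -150/(7*l) - 37*l/7)
n = -1/70 (n = 1/(-70) = -1/70 ≈ -0.014286)
Z(G) = -4*G² (Z(G) = (-4*G)*G = -4*G²)
(Z(n) + 24412)/(-41740 + X(-9, -17)) = (-4*(-1/70)² + 24412)/(-41740 + (⅐)*(-150 - 37*(-9)²)/(-9)) = (-4*1/4900 + 24412)/(-41740 + (⅐)*(-⅑)*(-150 - 37*81)) = (-1/1225 + 24412)/(-41740 + (⅐)*(-⅑)*(-150 - 2997)) = 29904699/(1225*(-41740 + (⅐)*(-⅑)*(-3147))) = 29904699/(1225*(-41740 + 1049/21)) = 29904699/(1225*(-875491/21)) = (29904699/1225)*(-21/875491) = -89714097/153210925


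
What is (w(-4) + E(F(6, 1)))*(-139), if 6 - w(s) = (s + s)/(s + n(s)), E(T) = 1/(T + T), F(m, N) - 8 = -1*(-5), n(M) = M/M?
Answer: -36557/78 ≈ -468.68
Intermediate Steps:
n(M) = 1
F(m, N) = 13 (F(m, N) = 8 - 1*(-5) = 8 + 5 = 13)
E(T) = 1/(2*T)
w(s) = 6 - 2*s/(1 + s) (w(s) = 6 - (s + s)/(s + 1) = 6 - 2*s/(1 + s))
(w(-4) + E(F(6, 1)))*(-139) = (2*(3 + 2*(-4))/(1 - 4) + (1/2)/13)*(-139) = (2*(3 - 8)/(-3) + (1/2)*(1/13))*(-139) = (2*(-1/3)*(-5) + 1/26)*(-139) = (10/3 + 1/26)*(-139) = (263/78)*(-139) = -36557/78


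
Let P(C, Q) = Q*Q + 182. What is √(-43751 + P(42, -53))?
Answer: 2*I*√10190 ≈ 201.89*I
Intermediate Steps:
P(C, Q) = 182 + Q² (P(C, Q) = Q² + 182 = 182 + Q²)
√(-43751 + P(42, -53)) = √(-43751 + (182 + (-53)²)) = √(-43751 + (182 + 2809)) = √(-43751 + 2991) = √(-40760) = 2*I*√10190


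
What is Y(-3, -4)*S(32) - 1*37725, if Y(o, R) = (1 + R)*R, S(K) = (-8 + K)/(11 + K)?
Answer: -1621887/43 ≈ -37718.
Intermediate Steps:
S(K) = (-8 + K)/(11 + K)
Y(o, R) = R*(1 + R)
Y(-3, -4)*S(32) - 1*37725 = (-4*(1 - 4))*((-8 + 32)/(11 + 32)) - 1*37725 = (-4*(-3))*(24/43) - 37725 = 12*((1/43)*24) - 37725 = 12*(24/43) - 37725 = 288/43 - 37725 = -1621887/43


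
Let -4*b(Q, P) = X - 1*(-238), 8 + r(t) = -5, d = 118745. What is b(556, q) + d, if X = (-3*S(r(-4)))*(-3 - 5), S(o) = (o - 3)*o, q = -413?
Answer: 234875/2 ≈ 1.1744e+5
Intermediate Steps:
r(t) = -13 (r(t) = -8 - 5 = -13)
S(o) = o*(-3 + o) (S(o) = (-3 + o)*o = o*(-3 + o))
X = 4992 (X = (-(-39)*(-3 - 13))*(-3 - 5) = -(-39)*(-16)*(-8) = -3*208*(-8) = -624*(-8) = 4992)
b(Q, P) = -2615/2 (b(Q, P) = -(4992 - 1*(-238))/4 = -(4992 + 238)/4 = -1/4*5230 = -2615/2)
b(556, q) + d = -2615/2 + 118745 = 234875/2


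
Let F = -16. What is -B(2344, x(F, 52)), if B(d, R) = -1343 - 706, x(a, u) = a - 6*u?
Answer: 2049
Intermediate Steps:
x(a, u) = a - 6*u
B(d, R) = -2049
-B(2344, x(F, 52)) = -1*(-2049) = 2049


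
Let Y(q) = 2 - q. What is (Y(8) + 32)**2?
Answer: 676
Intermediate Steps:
(Y(8) + 32)**2 = ((2 - 1*8) + 32)**2 = ((2 - 8) + 32)**2 = (-6 + 32)**2 = 26**2 = 676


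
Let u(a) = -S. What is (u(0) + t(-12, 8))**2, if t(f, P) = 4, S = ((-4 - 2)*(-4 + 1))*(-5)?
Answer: 8836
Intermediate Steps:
S = -90 (S = -6*(-3)*(-5) = 18*(-5) = -90)
u(a) = 90 (u(a) = -1*(-90) = 90)
(u(0) + t(-12, 8))**2 = (90 + 4)**2 = 94**2 = 8836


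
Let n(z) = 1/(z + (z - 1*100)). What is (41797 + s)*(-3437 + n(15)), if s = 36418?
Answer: -3763565013/14 ≈ -2.6883e+8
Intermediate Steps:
n(z) = 1/(-100 + 2*z) (n(z) = 1/(z + (z - 100)) = 1/(z + (-100 + z)) = 1/(-100 + 2*z))
(41797 + s)*(-3437 + n(15)) = (41797 + 36418)*(-3437 + 1/(2*(-50 + 15))) = 78215*(-3437 + (1/2)/(-35)) = 78215*(-3437 + (1/2)*(-1/35)) = 78215*(-3437 - 1/70) = 78215*(-240591/70) = -3763565013/14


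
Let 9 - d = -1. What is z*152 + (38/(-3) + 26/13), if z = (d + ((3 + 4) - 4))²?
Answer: 77032/3 ≈ 25677.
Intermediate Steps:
d = 10 (d = 9 - 1*(-1) = 9 + 1 = 10)
z = 169 (z = (10 + ((3 + 4) - 4))² = (10 + (7 - 4))² = (10 + 3)² = 13² = 169)
z*152 + (38/(-3) + 26/13) = 169*152 + (38/(-3) + 26/13) = 25688 + (38*(-⅓) + 26*(1/13)) = 25688 + (-38/3 + 2) = 25688 - 32/3 = 77032/3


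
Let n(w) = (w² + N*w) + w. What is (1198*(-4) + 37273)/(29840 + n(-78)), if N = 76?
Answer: 32481/29918 ≈ 1.0857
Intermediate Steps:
n(w) = w² + 77*w (n(w) = (w² + 76*w) + w = w² + 77*w)
(1198*(-4) + 37273)/(29840 + n(-78)) = (1198*(-4) + 37273)/(29840 - 78*(77 - 78)) = (-4792 + 37273)/(29840 - 78*(-1)) = 32481/(29840 + 78) = 32481/29918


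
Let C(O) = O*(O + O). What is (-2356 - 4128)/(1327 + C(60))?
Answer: -6484/8527 ≈ -0.76041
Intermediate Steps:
C(O) = 2*O**2 (C(O) = O*(2*O) = 2*O**2)
(-2356 - 4128)/(1327 + C(60)) = (-2356 - 4128)/(1327 + 2*60**2) = -6484/(1327 + 2*3600) = -6484/(1327 + 7200) = -6484/8527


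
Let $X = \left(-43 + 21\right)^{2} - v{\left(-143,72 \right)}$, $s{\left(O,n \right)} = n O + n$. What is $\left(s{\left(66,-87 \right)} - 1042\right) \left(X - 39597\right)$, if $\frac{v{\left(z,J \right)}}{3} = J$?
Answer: $270229559$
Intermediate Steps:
$v{\left(z,J \right)} = 3 J$
$s{\left(O,n \right)} = n + O n$ ($s{\left(O,n \right)} = O n + n = n + O n$)
$X = 268$ ($X = \left(-43 + 21\right)^{2} - 3 \cdot 72 = \left(-22\right)^{2} - 216 = 484 - 216 = 268$)
$\left(s{\left(66,-87 \right)} - 1042\right) \left(X - 39597\right) = \left(- 87 \left(1 + 66\right) - 1042\right) \left(268 - 39597\right) = \left(\left(-87\right) 67 - 1042\right) \left(-39329\right) = \left(-5829 - 1042\right) \left(-39329\right) = \left(-6871\right) \left(-39329\right) = 270229559$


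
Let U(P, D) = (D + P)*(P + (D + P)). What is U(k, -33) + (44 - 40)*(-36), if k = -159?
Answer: 67248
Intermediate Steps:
U(P, D) = (D + P)*(D + 2*P)
U(k, -33) + (44 - 40)*(-36) = ((-33)² + 2*(-159)² + 3*(-33)*(-159)) + (44 - 40)*(-36) = (1089 + 2*25281 + 15741) + 4*(-36) = (1089 + 50562 + 15741) - 144 = 67392 - 144 = 67248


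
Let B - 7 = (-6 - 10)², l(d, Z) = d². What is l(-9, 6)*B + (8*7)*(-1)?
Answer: 21247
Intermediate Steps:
B = 263 (B = 7 + (-6 - 10)² = 7 + (-16)² = 7 + 256 = 263)
l(-9, 6)*B + (8*7)*(-1) = (-9)²*263 + (8*7)*(-1) = 81*263 + 56*(-1) = 21303 - 56 = 21247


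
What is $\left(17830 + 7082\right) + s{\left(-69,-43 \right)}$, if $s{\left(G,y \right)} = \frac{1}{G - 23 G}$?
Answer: $\frac{37816417}{1518} \approx 24912.0$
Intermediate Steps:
$s{\left(G,y \right)} = - \frac{1}{22 G}$ ($s{\left(G,y \right)} = \frac{1}{\left(-22\right) G} = - \frac{1}{22 G}$)
$\left(17830 + 7082\right) + s{\left(-69,-43 \right)} = \left(17830 + 7082\right) - \frac{1}{22 \left(-69\right)} = 24912 - - \frac{1}{1518} = 24912 + \frac{1}{1518} = \frac{37816417}{1518}$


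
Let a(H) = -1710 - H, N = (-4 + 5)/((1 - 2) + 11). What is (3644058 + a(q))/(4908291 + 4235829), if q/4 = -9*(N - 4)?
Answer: 3035173/7620100 ≈ 0.39831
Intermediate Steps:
N = ⅒ (N = 1/(-1 + 11) = 1/10 = 1*(⅒) = ⅒ ≈ 0.10000)
q = 702/5 (q = 4*(-9*(⅒ - 4)) = 4*(-9*(-39/10)) = 4*(351/10) = 702/5 ≈ 140.40)
(3644058 + a(q))/(4908291 + 4235829) = (3644058 + (-1710 - 1*702/5))/(4908291 + 4235829) = (3644058 + (-1710 - 702/5))/9144120 = (3644058 - 9252/5)*(1/9144120) = (18211038/5)*(1/9144120) = 3035173/7620100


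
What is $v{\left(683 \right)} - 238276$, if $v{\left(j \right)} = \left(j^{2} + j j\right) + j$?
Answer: $695385$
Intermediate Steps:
$v{\left(j \right)} = j + 2 j^{2}$ ($v{\left(j \right)} = \left(j^{2} + j^{2}\right) + j = 2 j^{2} + j = j + 2 j^{2}$)
$v{\left(683 \right)} - 238276 = 683 \left(1 + 2 \cdot 683\right) - 238276 = 683 \left(1 + 1366\right) - 238276 = 683 \cdot 1367 - 238276 = 933661 - 238276 = 695385$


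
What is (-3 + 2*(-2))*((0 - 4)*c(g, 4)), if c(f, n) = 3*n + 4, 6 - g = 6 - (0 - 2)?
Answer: 448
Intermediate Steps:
g = -2 (g = 6 - (6 - (0 - 2)) = 6 - (6 - 1*(-2)) = 6 - (6 + 2) = 6 - 1*8 = 6 - 8 = -2)
c(f, n) = 4 + 3*n
(-3 + 2*(-2))*((0 - 4)*c(g, 4)) = (-3 + 2*(-2))*((0 - 4)*(4 + 3*4)) = (-3 - 4)*(-4*(4 + 12)) = -(-28)*16 = -7*(-64) = 448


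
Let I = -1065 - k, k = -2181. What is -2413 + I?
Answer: -1297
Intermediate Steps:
I = 1116 (I = -1065 - 1*(-2181) = -1065 + 2181 = 1116)
-2413 + I = -2413 + 1116 = -1297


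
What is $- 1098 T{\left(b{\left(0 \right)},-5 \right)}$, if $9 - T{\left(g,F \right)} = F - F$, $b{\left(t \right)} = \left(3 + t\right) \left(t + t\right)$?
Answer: $-9882$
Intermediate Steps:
$b{\left(t \right)} = 2 t \left(3 + t\right)$ ($b{\left(t \right)} = \left(3 + t\right) 2 t = 2 t \left(3 + t\right)$)
$T{\left(g,F \right)} = 9$ ($T{\left(g,F \right)} = 9 - \left(F - F\right) = 9 - 0 = 9 + 0 = 9$)
$- 1098 T{\left(b{\left(0 \right)},-5 \right)} = \left(-1098\right) 9 = -9882$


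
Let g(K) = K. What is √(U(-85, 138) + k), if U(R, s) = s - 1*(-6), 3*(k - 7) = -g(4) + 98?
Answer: √1641/3 ≈ 13.503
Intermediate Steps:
k = 115/3 (k = 7 + (-1*4 + 98)/3 = 7 + (-4 + 98)/3 = 7 + (⅓)*94 = 7 + 94/3 = 115/3 ≈ 38.333)
U(R, s) = 6 + s (U(R, s) = s + 6 = 6 + s)
√(U(-85, 138) + k) = √((6 + 138) + 115/3) = √(144 + 115/3) = √(547/3) = √1641/3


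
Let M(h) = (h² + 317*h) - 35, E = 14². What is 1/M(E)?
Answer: 1/100513 ≈ 9.9490e-6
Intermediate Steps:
E = 196
M(h) = -35 + h² + 317*h
1/M(E) = 1/(-35 + 196² + 317*196) = 1/(-35 + 38416 + 62132) = 1/100513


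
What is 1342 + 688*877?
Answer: 604718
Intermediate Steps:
1342 + 688*877 = 1342 + 603376 = 604718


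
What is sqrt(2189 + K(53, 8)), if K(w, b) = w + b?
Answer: 15*sqrt(10) ≈ 47.434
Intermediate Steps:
K(w, b) = b + w
sqrt(2189 + K(53, 8)) = sqrt(2189 + (8 + 53)) = sqrt(2189 + 61) = sqrt(2250) = 15*sqrt(10)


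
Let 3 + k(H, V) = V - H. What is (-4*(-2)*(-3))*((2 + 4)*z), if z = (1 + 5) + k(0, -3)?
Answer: 0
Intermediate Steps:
k(H, V) = -3 + V - H (k(H, V) = -3 + (V - H) = -3 + V - H)
z = 0 (z = (1 + 5) + (-3 - 3 - 1*0) = 6 + (-3 - 3 + 0) = 6 - 6 = 0)
(-4*(-2)*(-3))*((2 + 4)*z) = (-4*(-2)*(-3))*((2 + 4)*0) = (8*(-3))*(6*0) = -24*0 = 0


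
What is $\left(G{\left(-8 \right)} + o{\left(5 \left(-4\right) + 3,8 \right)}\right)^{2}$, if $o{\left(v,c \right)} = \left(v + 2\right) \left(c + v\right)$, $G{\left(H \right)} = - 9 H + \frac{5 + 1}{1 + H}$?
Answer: $\frac{2082249}{49} \approx 42495.0$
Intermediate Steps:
$G{\left(H \right)} = - 9 H + \frac{6}{1 + H}$
$o{\left(v,c \right)} = \left(2 + v\right) \left(c + v\right)$
$\left(G{\left(-8 \right)} + o{\left(5 \left(-4\right) + 3,8 \right)}\right)^{2} = \left(\frac{3 \left(2 - -24 - 3 \left(-8\right)^{2}\right)}{1 - 8} + \left(\left(5 \left(-4\right) + 3\right)^{2} + 2 \cdot 8 + 2 \left(5 \left(-4\right) + 3\right) + 8 \left(5 \left(-4\right) + 3\right)\right)\right)^{2} = \left(\frac{3 \left(2 + 24 - 192\right)}{-7} + \left(\left(-20 + 3\right)^{2} + 16 + 2 \left(-20 + 3\right) + 8 \left(-20 + 3\right)\right)\right)^{2} = \left(3 \left(- \frac{1}{7}\right) \left(2 + 24 - 192\right) + \left(\left(-17\right)^{2} + 16 + 2 \left(-17\right) + 8 \left(-17\right)\right)\right)^{2} = \left(3 \left(- \frac{1}{7}\right) \left(-166\right) + \left(289 + 16 - 34 - 136\right)\right)^{2} = \left(\frac{498}{7} + 135\right)^{2} = \left(\frac{1443}{7}\right)^{2} = \frac{2082249}{49}$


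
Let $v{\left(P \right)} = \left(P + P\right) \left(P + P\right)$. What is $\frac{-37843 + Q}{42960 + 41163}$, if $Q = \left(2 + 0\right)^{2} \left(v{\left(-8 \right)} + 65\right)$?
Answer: $- \frac{36559}{84123} \approx -0.43459$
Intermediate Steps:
$v{\left(P \right)} = 4 P^{2}$ ($v{\left(P \right)} = 2 P 2 P = 4 P^{2}$)
$Q = 1284$ ($Q = \left(2 + 0\right)^{2} \left(4 \left(-8\right)^{2} + 65\right) = 2^{2} \left(4 \cdot 64 + 65\right) = 4 \left(256 + 65\right) = 4 \cdot 321 = 1284$)
$\frac{-37843 + Q}{42960 + 41163} = \frac{-37843 + 1284}{42960 + 41163} = - \frac{36559}{84123}$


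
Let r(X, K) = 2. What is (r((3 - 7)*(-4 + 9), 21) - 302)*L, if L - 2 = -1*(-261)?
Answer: -78900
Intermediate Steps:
L = 263 (L = 2 - 1*(-261) = 2 + 261 = 263)
(r((3 - 7)*(-4 + 9), 21) - 302)*L = (2 - 302)*263 = -300*263 = -78900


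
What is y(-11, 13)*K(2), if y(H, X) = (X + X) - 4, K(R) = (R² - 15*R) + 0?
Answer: -572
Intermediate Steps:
K(R) = R² - 15*R
y(H, X) = -4 + 2*X (y(H, X) = 2*X - 4 = -4 + 2*X)
y(-11, 13)*K(2) = (-4 + 2*13)*(2*(-15 + 2)) = (-4 + 26)*(2*(-13)) = 22*(-26) = -572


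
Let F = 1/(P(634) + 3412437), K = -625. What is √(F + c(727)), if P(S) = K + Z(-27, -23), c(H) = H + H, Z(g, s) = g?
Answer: √16924962595982935/3411785 ≈ 38.131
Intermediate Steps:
c(H) = 2*H
P(S) = -652 (P(S) = -625 - 27 = -652)
F = 1/3411785 (F = 1/(-652 + 3412437) = 1/3411785 ≈ 2.9310e-7)
√(F + c(727)) = √(1/3411785 + 2*727) = √(1/3411785 + 1454) = √(4960735391/3411785) = √16924962595982935/3411785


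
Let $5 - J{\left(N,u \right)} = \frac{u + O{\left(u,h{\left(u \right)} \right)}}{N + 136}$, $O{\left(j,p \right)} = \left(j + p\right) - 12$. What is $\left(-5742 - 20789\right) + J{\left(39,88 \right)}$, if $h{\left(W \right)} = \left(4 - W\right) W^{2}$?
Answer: $- \frac{3991718}{175} \approx -22810.0$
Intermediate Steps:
$h{\left(W \right)} = W^{2} \left(4 - W\right)$
$O{\left(j,p \right)} = -12 + j + p$
$J{\left(N,u \right)} = 5 - \frac{-12 + 2 u + u^{2} \left(4 - u\right)}{136 + N}$ ($J{\left(N,u \right)} = 5 - \frac{u + \left(-12 + u + u^{2} \left(4 - u\right)\right)}{N + 136} = 5 - \frac{-12 + 2 u + u^{2} \left(4 - u\right)}{136 + N}$)
$\left(-5742 - 20789\right) + J{\left(39,88 \right)} = \left(-5742 - 20789\right) + \frac{692 - 176 + 5 \cdot 39 + 88^{2} \left(-4 + 88\right)}{136 + 39} = -26531 + \frac{692 - 176 + 195 + 7744 \cdot 84}{175} = -26531 + \frac{692 - 176 + 195 + 650496}{175} = -26531 + \frac{1}{175} \cdot 651207 = -26531 + \frac{651207}{175} = - \frac{3991718}{175}$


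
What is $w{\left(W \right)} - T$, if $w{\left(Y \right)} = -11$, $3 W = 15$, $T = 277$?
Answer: $-288$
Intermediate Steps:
$W = 5$ ($W = \frac{1}{3} \cdot 15 = 5$)
$w{\left(W \right)} - T = -11 - 277 = -288$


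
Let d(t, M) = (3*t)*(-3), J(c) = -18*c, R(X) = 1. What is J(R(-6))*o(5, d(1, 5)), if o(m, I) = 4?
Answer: -72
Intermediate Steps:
d(t, M) = -9*t
J(R(-6))*o(5, d(1, 5)) = -18*1*4 = -18*4 = -72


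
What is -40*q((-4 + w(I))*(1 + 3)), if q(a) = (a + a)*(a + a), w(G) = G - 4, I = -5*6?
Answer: -3696640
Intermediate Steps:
I = -30
w(G) = -4 + G
q(a) = 4*a² (q(a) = (2*a)*(2*a) = 4*a²)
-40*q((-4 + w(I))*(1 + 3)) = -160*((-4 + (-4 - 30))*(1 + 3))² = -160*((-4 - 34)*4)² = -160*(-38*4)² = -160*(-152)² = -160*23104 = -40*92416 = -3696640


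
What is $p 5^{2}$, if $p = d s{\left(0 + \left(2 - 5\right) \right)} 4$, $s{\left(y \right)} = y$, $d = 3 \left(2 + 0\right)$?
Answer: $-1800$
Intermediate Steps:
$d = 6$ ($d = 3 \cdot 2 = 6$)
$p = -72$ ($p = 6 \left(0 + \left(2 - 5\right)\right) 4 = 6 \left(0 - 3\right) 4 = 6 \left(-3\right) 4 = \left(-18\right) 4 = -72$)
$p 5^{2} = - 72 \cdot 5^{2} = \left(-72\right) 25 = -1800$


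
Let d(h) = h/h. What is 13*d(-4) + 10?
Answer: 23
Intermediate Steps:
d(h) = 1
13*d(-4) + 10 = 13*1 + 10 = 13 + 10 = 23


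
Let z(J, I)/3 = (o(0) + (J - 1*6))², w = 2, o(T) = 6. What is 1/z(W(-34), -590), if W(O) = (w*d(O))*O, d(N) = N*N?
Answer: 1/18537652992 ≈ 5.3944e-11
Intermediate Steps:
d(N) = N²
W(O) = 2*O³ (W(O) = (2*O²)*O = 2*O³)
z(J, I) = 3*J² (z(J, I) = 3*(6 + (J - 1*6))² = 3*(6 + (J - 6))² = 3*(6 + (-6 + J))² = 3*J²)
1/z(W(-34), -590) = 1/(3*(2*(-34)³)²) = 1/(3*(2*(-39304))²) = 1/(3*(-78608)²) = 1/(3*6179217664) = 1/18537652992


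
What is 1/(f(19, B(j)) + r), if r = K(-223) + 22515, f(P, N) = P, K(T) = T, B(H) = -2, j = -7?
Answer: 1/22311 ≈ 4.4821e-5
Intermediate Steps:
r = 22292 (r = -223 + 22515 = 22292)
1/(f(19, B(j)) + r) = 1/(19 + 22292) = 1/22311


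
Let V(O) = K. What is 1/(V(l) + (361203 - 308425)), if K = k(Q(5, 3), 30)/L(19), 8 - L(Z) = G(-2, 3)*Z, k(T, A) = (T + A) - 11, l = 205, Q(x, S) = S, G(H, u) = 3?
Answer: 49/2586100 ≈ 1.8947e-5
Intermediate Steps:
k(T, A) = -11 + A + T (k(T, A) = (A + T) - 11 = -11 + A + T)
L(Z) = 8 - 3*Z
K = -22/49 (K = (-11 + 30 + 3)/(8 - 3*19) = 22/(8 - 57) = 22/(-49) = 22*(-1/49) = -22/49 ≈ -0.44898)
V(O) = -22/49
1/(V(l) + (361203 - 308425)) = 1/(-22/49 + (361203 - 308425)) = 1/(-22/49 + 52778) = 1/(2586100/49) = 49/2586100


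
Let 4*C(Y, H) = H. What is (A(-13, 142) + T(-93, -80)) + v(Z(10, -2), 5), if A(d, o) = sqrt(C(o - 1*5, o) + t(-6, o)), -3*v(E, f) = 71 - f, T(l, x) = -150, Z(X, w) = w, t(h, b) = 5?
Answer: -172 + 9*sqrt(2)/2 ≈ -165.64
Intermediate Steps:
C(Y, H) = H/4
v(E, f) = -71/3 + f/3 (v(E, f) = -(71 - f)/3 = -71/3 + f/3)
A(d, o) = sqrt(5 + o/4) (A(d, o) = sqrt(o/4 + 5) = sqrt(5 + o/4))
(A(-13, 142) + T(-93, -80)) + v(Z(10, -2), 5) = (sqrt(20 + 142)/2 - 150) + (-71/3 + (1/3)*5) = (sqrt(162)/2 - 150) + (-71/3 + 5/3) = ((9*sqrt(2))/2 - 150) - 22 = (9*sqrt(2)/2 - 150) - 22 = (-150 + 9*sqrt(2)/2) - 22 = -172 + 9*sqrt(2)/2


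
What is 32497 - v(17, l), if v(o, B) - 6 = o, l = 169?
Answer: 32474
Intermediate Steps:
v(o, B) = 6 + o
32497 - v(17, l) = 32497 - (6 + 17) = 32497 - 1*23 = 32497 - 23 = 32474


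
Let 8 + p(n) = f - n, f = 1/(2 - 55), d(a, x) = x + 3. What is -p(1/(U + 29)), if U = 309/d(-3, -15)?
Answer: 5737/689 ≈ 8.3266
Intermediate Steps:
d(a, x) = 3 + x
U = -103/4 (U = 309/(3 - 15) = 309/(-12) = 309*(-1/12) = -103/4 ≈ -25.750)
f = -1/53 (f = 1/(-53) = -1/53 ≈ -0.018868)
p(n) = -425/53 - n (p(n) = -8 + (-1/53 - n) = -425/53 - n)
-p(1/(U + 29)) = -(-425/53 - 1/(-103/4 + 29)) = -(-425/53 - 1/13/4) = -(-425/53 - 1*4/13) = -(-425/53 - 4/13) = -1*(-5737/689) = 5737/689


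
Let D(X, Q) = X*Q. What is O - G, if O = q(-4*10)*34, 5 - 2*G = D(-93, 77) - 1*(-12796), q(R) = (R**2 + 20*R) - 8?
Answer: 29743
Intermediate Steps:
D(X, Q) = Q*X
q(R) = -8 + R**2 + 20*R
G = -2815 (G = 5/2 - (77*(-93) - 1*(-12796))/2 = 5/2 - (-7161 + 12796)/2 = 5/2 - 1/2*5635 = 5/2 - 5635/2 = -2815)
O = 26928 (O = (-8 + (-4*10)**2 + 20*(-4*10))*34 = (-8 + (-40)**2 + 20*(-40))*34 = (-8 + 1600 - 800)*34 = 792*34 = 26928)
O - G = 26928 - 1*(-2815) = 26928 + 2815 = 29743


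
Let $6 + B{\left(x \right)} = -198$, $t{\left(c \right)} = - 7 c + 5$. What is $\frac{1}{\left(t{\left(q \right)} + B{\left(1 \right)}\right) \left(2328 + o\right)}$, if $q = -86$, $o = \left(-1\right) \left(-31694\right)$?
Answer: $\frac{1}{13710866} \approx 7.2935 \cdot 10^{-8}$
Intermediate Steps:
$o = 31694$
$t{\left(c \right)} = 5 - 7 c$
$B{\left(x \right)} = -204$ ($B{\left(x \right)} = -6 - 198 = -204$)
$\frac{1}{\left(t{\left(q \right)} + B{\left(1 \right)}\right) \left(2328 + o\right)} = \frac{1}{\left(\left(5 - -602\right) - 204\right) \left(2328 + 31694\right)} = \frac{1}{\left(\left(5 + 602\right) - 204\right) 34022} = \frac{1}{\left(607 - 204\right) 34022} = \frac{1}{403 \cdot 34022} = \frac{1}{13710866}$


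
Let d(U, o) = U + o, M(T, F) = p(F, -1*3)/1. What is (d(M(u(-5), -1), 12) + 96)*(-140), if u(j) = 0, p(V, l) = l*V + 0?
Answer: -15540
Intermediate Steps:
p(V, l) = V*l (p(V, l) = V*l + 0 = V*l)
M(T, F) = -3*F (M(T, F) = (F*(-1*3))/1 = (F*(-3))*1 = -3*F*1 = -3*F)
(d(M(u(-5), -1), 12) + 96)*(-140) = ((-3*(-1) + 12) + 96)*(-140) = ((3 + 12) + 96)*(-140) = (15 + 96)*(-140) = 111*(-140) = -15540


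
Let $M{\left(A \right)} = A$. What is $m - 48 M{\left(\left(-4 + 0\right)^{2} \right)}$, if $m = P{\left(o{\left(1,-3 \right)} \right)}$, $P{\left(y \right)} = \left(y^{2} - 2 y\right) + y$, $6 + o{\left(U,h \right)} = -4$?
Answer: $-658$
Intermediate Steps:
$o{\left(U,h \right)} = -10$ ($o{\left(U,h \right)} = -6 - 4 = -10$)
$P{\left(y \right)} = y^{2} - y$
$m = 110$ ($m = - 10 \left(-1 - 10\right) = \left(-10\right) \left(-11\right) = 110$)
$m - 48 M{\left(\left(-4 + 0\right)^{2} \right)} = 110 - 48 \left(-4 + 0\right)^{2} = 110 - 48 \left(-4\right)^{2} = 110 - 768 = -658$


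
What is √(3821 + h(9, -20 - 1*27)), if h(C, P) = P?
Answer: √3774 ≈ 61.433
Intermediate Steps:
√(3821 + h(9, -20 - 1*27)) = √(3821 + (-20 - 1*27)) = √(3821 + (-20 - 27)) = √(3821 - 47) = √3774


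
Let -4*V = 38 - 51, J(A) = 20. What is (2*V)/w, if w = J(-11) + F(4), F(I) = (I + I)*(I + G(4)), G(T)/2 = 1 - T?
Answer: 13/8 ≈ 1.6250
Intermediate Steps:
G(T) = 2 - 2*T (G(T) = 2*(1 - T) = 2 - 2*T)
V = 13/4 (V = -(38 - 51)/4 = -1/4*(-13) = 13/4 ≈ 3.2500)
F(I) = 2*I*(-6 + I) (F(I) = (I + I)*(I + (2 - 2*4)) = (2*I)*(I + (2 - 8)) = (2*I)*(I - 6) = (2*I)*(-6 + I) = 2*I*(-6 + I))
w = 4 (w = 20 + 2*4*(-6 + 4) = 20 + 2*4*(-2) = 20 - 16 = 4)
(2*V)/w = (2*(13/4))/4 = (13/2)*(1/4) = 13/8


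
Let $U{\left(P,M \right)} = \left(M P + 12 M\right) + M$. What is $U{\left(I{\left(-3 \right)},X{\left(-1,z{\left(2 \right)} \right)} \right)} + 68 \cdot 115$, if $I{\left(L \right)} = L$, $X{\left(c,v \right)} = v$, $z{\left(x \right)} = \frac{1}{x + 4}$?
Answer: $\frac{23465}{3} \approx 7821.7$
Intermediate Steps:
$z{\left(x \right)} = \frac{1}{4 + x}$
$U{\left(P,M \right)} = 13 M + M P$ ($U{\left(P,M \right)} = \left(12 M + M P\right) + M = 13 M + M P$)
$U{\left(I{\left(-3 \right)},X{\left(-1,z{\left(2 \right)} \right)} \right)} + 68 \cdot 115 = \frac{13 - 3}{4 + 2} + 68 \cdot 115 = \frac{1}{6} \cdot 10 + 7820 = \frac{5}{3} + 7820 = \frac{23465}{3}$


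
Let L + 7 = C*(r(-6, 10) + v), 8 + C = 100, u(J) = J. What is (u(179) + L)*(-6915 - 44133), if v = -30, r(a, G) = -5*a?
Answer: -8780256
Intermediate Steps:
C = 92 (C = -8 + 100 = 92)
L = -7 (L = -7 + 92*(-5*(-6) - 30) = -7 + 92*(30 - 30) = -7 + 92*0 = -7 + 0 = -7)
(u(179) + L)*(-6915 - 44133) = (179 - 7)*(-6915 - 44133) = 172*(-51048) = -8780256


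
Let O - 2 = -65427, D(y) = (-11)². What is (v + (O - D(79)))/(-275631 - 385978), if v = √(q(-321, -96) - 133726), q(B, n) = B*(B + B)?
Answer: 5042/50893 - 2*√18089/661609 ≈ 0.098664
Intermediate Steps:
D(y) = 121
O = -65425 (O = 2 - 65427 = -65425)
q(B, n) = 2*B² (q(B, n) = B*(2*B) = 2*B²)
v = 2*√18089 (v = √(2*(-321)² - 133726) = √(2*103041 - 133726) = √(206082 - 133726) = √72356 = 2*√18089 ≈ 268.99)
(v + (O - D(79)))/(-275631 - 385978) = (2*√18089 + (-65425 - 1*121))/(-275631 - 385978) = (2*√18089 + (-65425 - 121))/(-661609) = (2*√18089 - 65546)*(-1/661609) = (-65546 + 2*√18089)*(-1/661609) = 5042/50893 - 2*√18089/661609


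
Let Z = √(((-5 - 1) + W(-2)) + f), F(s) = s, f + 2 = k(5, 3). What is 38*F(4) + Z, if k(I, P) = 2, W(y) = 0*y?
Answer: 152 + I*√6 ≈ 152.0 + 2.4495*I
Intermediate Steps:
W(y) = 0
f = 0 (f = -2 + 2 = 0)
Z = I*√6 (Z = √(((-5 - 1) + 0) + 0) = √((-6 + 0) + 0) = √(-6 + 0) = √(-6) = I*√6 ≈ 2.4495*I)
38*F(4) + Z = 38*4 + I*√6 = 152 + I*√6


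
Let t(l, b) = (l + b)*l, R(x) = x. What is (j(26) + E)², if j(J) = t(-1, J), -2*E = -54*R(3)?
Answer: 3136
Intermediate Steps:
E = 81 (E = -(-27)*3 = -½*(-162) = 81)
t(l, b) = l*(b + l) (t(l, b) = (b + l)*l = l*(b + l))
j(J) = 1 - J (j(J) = -(J - 1) = -(-1 + J) = 1 - J)
(j(26) + E)² = ((1 - 1*26) + 81)² = ((1 - 26) + 81)² = (-25 + 81)² = 56² = 3136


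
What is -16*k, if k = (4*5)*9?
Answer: -2880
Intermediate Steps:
k = 180 (k = 20*9 = 180)
-16*k = -16*180 = -2880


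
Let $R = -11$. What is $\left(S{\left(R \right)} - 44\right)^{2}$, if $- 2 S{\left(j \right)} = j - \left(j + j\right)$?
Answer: $\frac{9801}{4} \approx 2450.3$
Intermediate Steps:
$S{\left(j \right)} = \frac{j}{2}$ ($S{\left(j \right)} = - \frac{j - \left(j + j\right)}{2} = - \frac{j - 2 j}{2} = - \frac{\left(-1\right) j}{2} = \frac{j}{2}$)
$\left(S{\left(R \right)} - 44\right)^{2} = \left(\frac{1}{2} \left(-11\right) - 44\right)^{2} = \left(- \frac{11}{2} - 44\right)^{2} = \left(- \frac{99}{2}\right)^{2} = \frac{9801}{4}$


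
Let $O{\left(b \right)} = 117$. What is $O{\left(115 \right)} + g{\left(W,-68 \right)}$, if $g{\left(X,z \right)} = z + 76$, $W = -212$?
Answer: $125$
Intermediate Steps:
$g{\left(X,z \right)} = 76 + z$
$O{\left(115 \right)} + g{\left(W,-68 \right)} = 117 + \left(76 - 68\right) = 117 + 8 = 125$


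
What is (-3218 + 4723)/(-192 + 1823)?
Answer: 215/233 ≈ 0.92275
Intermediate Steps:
(-3218 + 4723)/(-192 + 1823) = 1505/1631 = 1505*(1/1631) = 215/233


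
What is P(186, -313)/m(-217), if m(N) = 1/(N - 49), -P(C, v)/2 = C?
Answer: 98952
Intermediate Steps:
P(C, v) = -2*C
m(N) = 1/(-49 + N)
P(186, -313)/m(-217) = (-2*186)/(1/(-49 - 217)) = -372/(1/(-266)) = -372/(-1/266) = -372*(-266) = 98952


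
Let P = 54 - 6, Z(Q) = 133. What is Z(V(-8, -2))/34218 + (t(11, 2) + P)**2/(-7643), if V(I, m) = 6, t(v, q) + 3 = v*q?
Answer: -152588083/261528174 ≈ -0.58345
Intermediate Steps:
t(v, q) = -3 + q*v (t(v, q) = -3 + v*q = -3 + q*v)
P = 48
Z(V(-8, -2))/34218 + (t(11, 2) + P)**2/(-7643) = 133/34218 + ((-3 + 2*11) + 48)**2/(-7643) = 133*(1/34218) + ((-3 + 22) + 48)**2*(-1/7643) = 133/34218 + (19 + 48)**2*(-1/7643) = 133/34218 + 67**2*(-1/7643) = 133/34218 + 4489*(-1/7643) = 133/34218 - 4489/7643 = -152588083/261528174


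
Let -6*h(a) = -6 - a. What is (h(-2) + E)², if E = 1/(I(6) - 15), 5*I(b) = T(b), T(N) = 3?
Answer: 1849/5184 ≈ 0.35667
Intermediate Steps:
I(b) = ⅗ (I(b) = (⅕)*3 = ⅗)
h(a) = 1 + a/6 (h(a) = -(-6 - a)/6 = 1 + a/6)
E = -5/72 (E = 1/(⅗ - 15) = 1/(-72/5) = -5/72 ≈ -0.069444)
(h(-2) + E)² = ((1 + (⅙)*(-2)) - 5/72)² = ((1 - ⅓) - 5/72)² = (⅔ - 5/72)² = (43/72)² = 1849/5184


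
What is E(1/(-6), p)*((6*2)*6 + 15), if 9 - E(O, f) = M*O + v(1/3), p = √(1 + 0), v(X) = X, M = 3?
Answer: 1595/2 ≈ 797.50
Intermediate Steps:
p = 1 (p = √1 = 1)
E(O, f) = 26/3 - 3*O (E(O, f) = 9 - (3*O + 1/3) = 9 - (3*O + ⅓) = 9 - (⅓ + 3*O) = 9 + (-⅓ - 3*O) = 26/3 - 3*O)
E(1/(-6), p)*((6*2)*6 + 15) = (26/3 - 3/(-6))*((6*2)*6 + 15) = (26/3 - 3*(-⅙))*(12*6 + 15) = (26/3 + ½)*(72 + 15) = (55/6)*87 = 1595/2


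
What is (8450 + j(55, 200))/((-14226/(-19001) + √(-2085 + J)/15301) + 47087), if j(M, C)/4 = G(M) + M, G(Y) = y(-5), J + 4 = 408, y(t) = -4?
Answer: 17222150035461101640431951/93708374497267194605701525 - 980039280912770507*I/93708374497267194605701525 ≈ 0.18378 - 1.0458e-8*I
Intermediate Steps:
J = 404 (J = -4 + 408 = 404)
G(Y) = -4
j(M, C) = -16 + 4*M (j(M, C) = 4*(-4 + M) = -16 + 4*M)
(8450 + j(55, 200))/((-14226/(-19001) + √(-2085 + J)/15301) + 47087) = (8450 + (-16 + 4*55))/((-14226/(-19001) + √(-2085 + 404)/15301) + 47087) = (8450 + (-16 + 220))/((-14226*(-1/19001) + √(-1681)*(1/15301)) + 47087) = (8450 + 204)/((14226/19001 + (41*I)*(1/15301)) + 47087) = 8654/((14226/19001 + 41*I/15301) + 47087) = 8654/(894714313/19001 + 41*I/15301) = 8654*(84526433777958601*(894714313/19001 - 41*I/15301)/187416748994534389211403050) = 365745878957226866527*(894714313/19001 - 41*I/15301)/93708374497267194605701525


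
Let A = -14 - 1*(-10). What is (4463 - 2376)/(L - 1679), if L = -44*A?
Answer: -2087/1503 ≈ -1.3886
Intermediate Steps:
A = -4 (A = -14 + 10 = -4)
L = 176 (L = -44*(-4) = 176)
(4463 - 2376)/(L - 1679) = (4463 - 2376)/(176 - 1679) = 2087/(-1503) = 2087*(-1/1503) = -2087/1503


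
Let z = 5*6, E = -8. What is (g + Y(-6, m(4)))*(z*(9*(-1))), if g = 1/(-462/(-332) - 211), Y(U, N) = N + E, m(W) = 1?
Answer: 13161474/6959 ≈ 1891.3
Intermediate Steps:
Y(U, N) = -8 + N (Y(U, N) = N - 8 = -8 + N)
g = -166/34795 (g = 1/(-462*(-1/332) - 211) = 1/(231/166 - 211) = 1/(-34795/166) = -166/34795 ≈ -0.0047708)
z = 30
(g + Y(-6, m(4)))*(z*(9*(-1))) = (-166/34795 + (-8 + 1))*(30*(9*(-1))) = (-166/34795 - 7)*(30*(-9)) = -243731/34795*(-270) = 13161474/6959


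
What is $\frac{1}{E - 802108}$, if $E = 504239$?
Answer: $- \frac{1}{297869} \approx -3.3572 \cdot 10^{-6}$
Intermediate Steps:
$\frac{1}{E - 802108} = \frac{1}{504239 - 802108} = \frac{1}{-297869} = - \frac{1}{297869}$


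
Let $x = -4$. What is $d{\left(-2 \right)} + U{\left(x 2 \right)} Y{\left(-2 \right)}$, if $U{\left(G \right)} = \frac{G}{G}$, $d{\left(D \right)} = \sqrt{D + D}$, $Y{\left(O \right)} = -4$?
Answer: $-4 + 2 i \approx -4.0 + 2.0 i$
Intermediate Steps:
$d{\left(D \right)} = \sqrt{2} \sqrt{D}$ ($d{\left(D \right)} = \sqrt{2 D} = \sqrt{2} \sqrt{D}$)
$U{\left(G \right)} = 1$
$d{\left(-2 \right)} + U{\left(x 2 \right)} Y{\left(-2 \right)} = \sqrt{2} \sqrt{-2} + 1 \left(-4\right) = \sqrt{2} i \sqrt{2} - 4 = 2 i - 4 = -4 + 2 i$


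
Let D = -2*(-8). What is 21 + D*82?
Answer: 1333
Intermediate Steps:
D = 16
21 + D*82 = 21 + 16*82 = 21 + 1312 = 1333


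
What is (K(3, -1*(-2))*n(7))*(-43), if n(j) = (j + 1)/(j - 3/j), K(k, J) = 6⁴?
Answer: -1560384/23 ≈ -67843.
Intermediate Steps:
K(k, J) = 1296
n(j) = (1 + j)/(j - 3/j)
(K(3, -1*(-2))*n(7))*(-43) = (1296*(7*(1 + 7)/(-3 + 7²)))*(-43) = (1296*(7*8/(-3 + 49)))*(-43) = (1296*(7*8/46))*(-43) = (1296*(7*(1/46)*8))*(-43) = (1296*(28/23))*(-43) = (36288/23)*(-43) = -1560384/23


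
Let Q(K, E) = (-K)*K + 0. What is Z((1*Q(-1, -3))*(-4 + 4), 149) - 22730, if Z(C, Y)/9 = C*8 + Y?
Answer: -21389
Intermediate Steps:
Q(K, E) = -K**2 (Q(K, E) = -K**2 + 0 = -K**2)
Z(C, Y) = 9*Y + 72*C (Z(C, Y) = 9*(C*8 + Y) = 9*(8*C + Y) = 9*(Y + 8*C) = 9*Y + 72*C)
Z((1*Q(-1, -3))*(-4 + 4), 149) - 22730 = (9*149 + 72*((1*(-1*(-1)**2))*(-4 + 4))) - 22730 = (1341 + 72*((1*(-1*1))*0)) - 22730 = (1341 + 72*((1*(-1))*0)) - 22730 = (1341 + 72*(-1*0)) - 22730 = (1341 + 72*0) - 22730 = (1341 + 0) - 22730 = 1341 - 22730 = -21389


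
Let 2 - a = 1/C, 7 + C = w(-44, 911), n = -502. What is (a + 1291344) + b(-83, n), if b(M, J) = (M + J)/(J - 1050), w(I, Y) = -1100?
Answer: 2218615723291/1718064 ≈ 1.2913e+6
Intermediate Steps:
C = -1107 (C = -7 - 1100 = -1107)
b(M, J) = (J + M)/(-1050 + J)
a = 2215/1107 (a = 2 - 1/(-1107) = 2 - 1*(-1/1107) = 2 + 1/1107 = 2215/1107 ≈ 2.0009)
(a + 1291344) + b(-83, n) = (2215/1107 + 1291344) + (-502 - 83)/(-1050 - 502) = 1429520023/1107 - 585/(-1552) = 1429520023/1107 - 1/1552*(-585) = 1429520023/1107 + 585/1552 = 2218615723291/1718064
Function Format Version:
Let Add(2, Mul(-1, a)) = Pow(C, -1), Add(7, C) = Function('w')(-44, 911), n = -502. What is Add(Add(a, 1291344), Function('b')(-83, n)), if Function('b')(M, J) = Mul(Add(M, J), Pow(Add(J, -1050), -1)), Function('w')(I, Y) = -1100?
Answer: Rational(2218615723291, 1718064) ≈ 1.2913e+6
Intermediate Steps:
C = -1107 (C = Add(-7, -1100) = -1107)
Function('b')(M, J) = Mul(Pow(Add(-1050, J), -1), Add(J, M)) (Function('b')(M, J) = Mul(Add(J, M), Pow(Add(-1050, J), -1)) = Mul(Pow(Add(-1050, J), -1), Add(J, M)))
a = Rational(2215, 1107) (a = Add(2, Mul(-1, Pow(-1107, -1))) = Add(2, Mul(-1, Rational(-1, 1107))) = Add(2, Rational(1, 1107)) = Rational(2215, 1107) ≈ 2.0009)
Add(Add(a, 1291344), Function('b')(-83, n)) = Add(Add(Rational(2215, 1107), 1291344), Mul(Pow(Add(-1050, -502), -1), Add(-502, -83))) = Add(Rational(1429520023, 1107), Mul(Pow(-1552, -1), -585)) = Add(Rational(1429520023, 1107), Mul(Rational(-1, 1552), -585)) = Add(Rational(1429520023, 1107), Rational(585, 1552)) = Rational(2218615723291, 1718064)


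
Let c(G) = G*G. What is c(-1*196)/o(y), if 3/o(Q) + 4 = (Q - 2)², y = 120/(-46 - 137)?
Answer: 436405760/11163 ≈ 39094.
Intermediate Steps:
c(G) = G²
y = -40/61 (y = 120/(-183) = 120*(-1/183) = -40/61 ≈ -0.65574)
o(Q) = 3/(-4 + (-2 + Q)²) (o(Q) = 3/(-4 + (Q - 2)²) = 3/(-4 + (-2 + Q)²))
c(-1*196)/o(y) = (-1*196)²/((3/((-40/61)*(-4 - 40/61)))) = (-196)²/((3*(-61/40)/(-284/61))) = 38416/((3*(-61/40)*(-61/284))) = 38416/(11163/11360) = 38416*(11360/11163) = 436405760/11163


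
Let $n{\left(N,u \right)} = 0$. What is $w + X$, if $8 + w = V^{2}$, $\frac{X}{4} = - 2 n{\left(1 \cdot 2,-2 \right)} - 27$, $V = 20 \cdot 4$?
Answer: $6284$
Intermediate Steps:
$V = 80$
$X = -108$ ($X = 4 \left(\left(-2\right) 0 - 27\right) = 4 \left(0 - 27\right) = 4 \left(-27\right) = -108$)
$w = 6392$ ($w = -8 + 80^{2} = -8 + 6400 = 6392$)
$w + X = 6392 - 108 = 6284$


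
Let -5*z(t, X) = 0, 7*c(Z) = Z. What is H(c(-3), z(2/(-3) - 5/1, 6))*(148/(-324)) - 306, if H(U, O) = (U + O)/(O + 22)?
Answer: -1272311/4158 ≈ -305.99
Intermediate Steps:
c(Z) = Z/7
z(t, X) = 0 (z(t, X) = -⅕*0 = 0)
H(U, O) = (O + U)/(22 + O)
H(c(-3), z(2/(-3) - 5/1, 6))*(148/(-324)) - 306 = ((0 + (⅐)*(-3))/(22 + 0))*(148/(-324)) - 306 = ((0 - 3/7)/22)*(148*(-1/324)) - 306 = ((1/22)*(-3/7))*(-37/81) - 306 = -3/154*(-37/81) - 306 = 37/4158 - 306 = -1272311/4158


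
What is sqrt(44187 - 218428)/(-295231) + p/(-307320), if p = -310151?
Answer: 310151/307320 - I*sqrt(174241)/295231 ≈ 1.0092 - 0.0014139*I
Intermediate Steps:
sqrt(44187 - 218428)/(-295231) + p/(-307320) = sqrt(44187 - 218428)/(-295231) - 310151/(-307320) = sqrt(-174241)*(-1/295231) - 310151*(-1/307320) = (I*sqrt(174241))*(-1/295231) + 310151/307320 = -I*sqrt(174241)/295231 + 310151/307320 = 310151/307320 - I*sqrt(174241)/295231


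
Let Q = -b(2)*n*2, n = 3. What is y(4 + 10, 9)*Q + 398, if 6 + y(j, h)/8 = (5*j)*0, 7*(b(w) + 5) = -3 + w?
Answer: -7582/7 ≈ -1083.1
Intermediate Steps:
b(w) = -38/7 + w/7 (b(w) = -5 + (-3 + w)/7 = -5 + (-3/7 + w/7) = -38/7 + w/7)
y(j, h) = -48 (y(j, h) = -48 + 8*((5*j)*0) = -48 + 8*0 = -48 + 0 = -48)
Q = 216/7 (Q = -(-38/7 + (⅐)*2)*3*2 = -(-38/7 + 2/7)*3*2 = -(-36/7*3)*2 = -(-108)*2/7 = -1*(-216/7) = 216/7 ≈ 30.857)
y(4 + 10, 9)*Q + 398 = -48*216/7 + 398 = -10368/7 + 398 = -7582/7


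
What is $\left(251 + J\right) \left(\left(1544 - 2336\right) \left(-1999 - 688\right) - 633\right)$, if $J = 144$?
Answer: $840351045$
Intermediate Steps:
$\left(251 + J\right) \left(\left(1544 - 2336\right) \left(-1999 - 688\right) - 633\right) = \left(251 + 144\right) \left(\left(1544 - 2336\right) \left(-1999 - 688\right) - 633\right) = 395 \left(\left(-792\right) \left(-2687\right) - 633\right) = 395 \left(2128104 - 633\right) = 395 \cdot 2127471 = 840351045$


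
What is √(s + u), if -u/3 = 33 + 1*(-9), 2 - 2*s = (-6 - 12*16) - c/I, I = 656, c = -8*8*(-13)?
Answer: √48134/41 ≈ 5.3511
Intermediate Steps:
c = 832 (c = -64*(-13) = 832)
s = 4126/41 (s = 1 - ((-6 - 12*16) - 832/656)/2 = 1 - ((-6 - 192) - 832/656)/2 = 1 - (-198 - 1*52/41)/2 = 1 - (-198 - 52/41)/2 = 1 - ½*(-8170/41) = 1 + 4085/41 = 4126/41 ≈ 100.63)
u = -72 (u = -3*(33 + 1*(-9)) = -3*(33 - 9) = -3*24 = -72)
√(s + u) = √(4126/41 - 72) = √(1174/41) = √48134/41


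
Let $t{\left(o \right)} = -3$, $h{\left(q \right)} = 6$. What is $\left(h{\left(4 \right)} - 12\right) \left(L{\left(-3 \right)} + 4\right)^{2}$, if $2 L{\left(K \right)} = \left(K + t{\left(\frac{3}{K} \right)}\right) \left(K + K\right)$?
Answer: $-2904$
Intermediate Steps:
$L{\left(K \right)} = K \left(-3 + K\right)$ ($L{\left(K \right)} = \frac{\left(K - 3\right) \left(K + K\right)}{2} = \frac{\left(-3 + K\right) 2 K}{2} = \frac{2 K \left(-3 + K\right)}{2} = K \left(-3 + K\right)$)
$\left(h{\left(4 \right)} - 12\right) \left(L{\left(-3 \right)} + 4\right)^{2} = \left(6 - 12\right) \left(- 3 \left(-3 - 3\right) + 4\right)^{2} = \left(6 + \left(-20 + 8\right)\right) \left(\left(-3\right) \left(-6\right) + 4\right)^{2} = \left(6 - 12\right) \left(18 + 4\right)^{2} = - 6 \cdot 22^{2} = \left(-6\right) 484 = -2904$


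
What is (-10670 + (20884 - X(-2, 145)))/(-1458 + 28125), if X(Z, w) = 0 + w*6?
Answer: 9344/26667 ≈ 0.35040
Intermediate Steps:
X(Z, w) = 6*w (X(Z, w) = 0 + 6*w = 6*w)
(-10670 + (20884 - X(-2, 145)))/(-1458 + 28125) = (-10670 + (20884 - 6*145))/(-1458 + 28125) = (-10670 + (20884 - 1*870))/26667 = (-10670 + (20884 - 870))*(1/26667) = (-10670 + 20014)*(1/26667) = 9344*(1/26667) = 9344/26667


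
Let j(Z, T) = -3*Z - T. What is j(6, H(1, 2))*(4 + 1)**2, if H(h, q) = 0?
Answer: -450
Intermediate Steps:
j(Z, T) = -T - 3*Z
j(6, H(1, 2))*(4 + 1)**2 = (-1*0 - 3*6)*(4 + 1)**2 = (0 - 18)*5**2 = -18*25 = -450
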